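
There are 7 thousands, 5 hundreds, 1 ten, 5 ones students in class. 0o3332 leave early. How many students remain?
Convert 7 thousands, 5 hundreds, 1 ten, 5 ones (place-value notation) → 7×1000 + 5×100 + 1×10 + 5 = 7515 (decimal)
Convert 0o3332 (octal) → 3×512 + 3×64 + 3×8 + 2 = 1754 (decimal)
Compute 7515 - 1754 = 5761
5761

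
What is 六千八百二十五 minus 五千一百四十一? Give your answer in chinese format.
Convert 六千八百二十五 (Chinese numeral) → 6×1000 + 8×100 + 2×10 + 5 = 6825 (decimal)
Convert 五千一百四十一 (Chinese numeral) → 5×1000 + 1×100 + 4×10 + 1 = 5141 (decimal)
Compute 6825 - 5141 = 1684
Convert 1684 (decimal) → 1684 = 1×1000 + 6×100 + 8×10 + 4 → 一千六百八十四 (Chinese numeral)
一千六百八十四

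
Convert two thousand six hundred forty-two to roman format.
Convert two thousand six hundred forty-two (English words) → 2×1000 + 6×100 + 42 = 2642 (decimal)
Convert 2642 (decimal) → 2642 = 1000 + 1000 + 500 + 100 + 40 + 1 + 1 → MMDCXLII (Roman numeral)
MMDCXLII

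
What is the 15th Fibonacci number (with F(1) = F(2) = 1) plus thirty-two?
The 15th Fibonacci number (with F(1) = F(2) = 1): 1, 1, 2, 3, 5, 8, 13, 21, 34, 55, 89, 144, 233, 377, 610 → 610
Convert thirty-two (English words) → 32 (decimal)
Compute 610 + 32 = 642
642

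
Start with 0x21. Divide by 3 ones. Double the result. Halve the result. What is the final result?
Convert 0x21 (hexadecimal) → 2×16 + 1 = 33 (decimal)
Start: 33
Convert 3 ones (place-value notation) → 3 (decimal)
33 ÷ 3 = 11
11 × 2 = 22
22 ÷ 2 = 11
11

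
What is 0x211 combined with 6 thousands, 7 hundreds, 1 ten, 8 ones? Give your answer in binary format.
Convert 0x211 (hexadecimal) → 2×256 + 1×16 + 1 = 529 (decimal)
Convert 6 thousands, 7 hundreds, 1 ten, 8 ones (place-value notation) → 6×1000 + 7×100 + 1×10 + 8 = 6718 (decimal)
Compute 529 + 6718 = 7247
Convert 7247 (decimal) → 7247 = 4096 + 2048 + 1024 + 64 + 8 + 4 + 2 + 1 → 0b1110001001111 (binary)
0b1110001001111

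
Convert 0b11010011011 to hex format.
Convert 0b11010011011 (binary) → 1024 + 512 + 128 + 16 + 8 + 2 + 1 = 1691 (decimal)
Convert 1691 (decimal) → 1691 = 6×256 + 9×16 + 11 → 0x69B (hexadecimal)
0x69B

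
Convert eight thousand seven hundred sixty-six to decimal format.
Convert eight thousand seven hundred sixty-six (English words) → 8×1000 + 7×100 + 66 = 8766 (decimal)
8766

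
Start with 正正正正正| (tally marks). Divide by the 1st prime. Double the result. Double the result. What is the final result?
Convert 正正正正正| (tally marks) → 5 + 5 + 5 + 5 + 5 + 1 = 26 (decimal)
Start: 26
Convert the 1st prime (prime index) → 2 (decimal)
26 ÷ 2 = 13
13 × 2 = 26
26 × 2 = 52
52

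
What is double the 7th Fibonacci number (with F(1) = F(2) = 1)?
The 7th Fibonacci number (with F(1) = F(2) = 1): 1, 1, 2, 3, 5, 8, 13 → 13
Compute 13 × 2 = 26
26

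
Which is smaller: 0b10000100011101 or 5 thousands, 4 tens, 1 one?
Convert 0b10000100011101 (binary) → 8192 + 256 + 16 + 8 + 4 + 1 = 8477 (decimal)
Convert 5 thousands, 4 tens, 1 one (place-value notation) → 5×1000 + 4×10 + 1 = 5041 (decimal)
Compare 8477 vs 5041: smaller = 5041
5041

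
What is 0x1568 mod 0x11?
Convert 0x1568 (hexadecimal) → 1×4096 + 5×256 + 6×16 + 8 = 5480 (decimal)
Convert 0x11 (hexadecimal) → 1×16 + 1 = 17 (decimal)
Compute 5480 mod 17 = 6
6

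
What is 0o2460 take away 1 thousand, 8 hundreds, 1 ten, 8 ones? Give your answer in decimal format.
Convert 0o2460 (octal) → 2×512 + 4×64 + 6×8 = 1328 (decimal)
Convert 1 thousand, 8 hundreds, 1 ten, 8 ones (place-value notation) → 1×1000 + 8×100 + 1×10 + 8 = 1818 (decimal)
Compute 1328 - 1818 = -490
-490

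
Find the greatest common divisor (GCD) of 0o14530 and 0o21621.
Convert 0o14530 (octal) → 1×4096 + 4×512 + 5×64 + 3×8 = 6488 (decimal)
Convert 0o21621 (octal) → 2×4096 + 1×512 + 6×64 + 2×8 + 1 = 9105 (decimal)
Compute gcd(6488, 9105) = 1
1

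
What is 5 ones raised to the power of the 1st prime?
Convert 5 ones (place-value notation) → 5 (decimal)
Convert the 1st prime (prime index) → 2 (decimal)
Compute 5 ^ 2 = 25
25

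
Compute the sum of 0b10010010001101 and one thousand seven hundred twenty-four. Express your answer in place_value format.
Convert 0b10010010001101 (binary) → 8192 + 1024 + 128 + 8 + 4 + 1 = 9357 (decimal)
Convert one thousand seven hundred twenty-four (English words) → 1×1000 + 7×100 + 24 = 1724 (decimal)
Compute 9357 + 1724 = 11081
Convert 11081 (decimal) → 11081 = 11×1000 + 8×10 + 1 → 11 thousands, 8 tens, 1 one (place-value notation)
11 thousands, 8 tens, 1 one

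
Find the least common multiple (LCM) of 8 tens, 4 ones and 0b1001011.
Convert 8 tens, 4 ones (place-value notation) → 8×10 + 4 = 84 (decimal)
Convert 0b1001011 (binary) → 64 + 8 + 2 + 1 = 75 (decimal)
Compute lcm(84, 75) = 2100
2100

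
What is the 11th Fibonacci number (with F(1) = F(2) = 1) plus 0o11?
The 11th Fibonacci number (with F(1) = F(2) = 1): 1, 1, 2, 3, 5, 8, 13, 21, 34, 55, 89 → 89
Convert 0o11 (octal) → 1×8 + 1 = 9 (decimal)
Compute 89 + 9 = 98
98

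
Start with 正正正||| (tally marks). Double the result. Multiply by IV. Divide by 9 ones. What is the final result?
Convert 正正正||| (tally marks) → 5 + 5 + 5 + 3 = 18 (decimal)
Start: 18
18 × 2 = 36
Convert IV (Roman numeral) → 4 (decimal)
36 × 4 = 144
Convert 9 ones (place-value notation) → 9 (decimal)
144 ÷ 9 = 16
16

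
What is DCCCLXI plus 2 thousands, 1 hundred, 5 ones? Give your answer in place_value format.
Convert DCCCLXI (Roman numeral) → 500 + 100 + 100 + 100 + 50 + 10 + 1 = 861 (decimal)
Convert 2 thousands, 1 hundred, 5 ones (place-value notation) → 2×1000 + 1×100 + 5 = 2105 (decimal)
Compute 861 + 2105 = 2966
Convert 2966 (decimal) → 2966 = 2×1000 + 9×100 + 6×10 + 6 → 2 thousands, 9 hundreds, 6 tens, 6 ones (place-value notation)
2 thousands, 9 hundreds, 6 tens, 6 ones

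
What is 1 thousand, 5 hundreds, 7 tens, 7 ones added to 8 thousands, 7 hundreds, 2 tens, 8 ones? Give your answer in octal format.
Convert 1 thousand, 5 hundreds, 7 tens, 7 ones (place-value notation) → 1×1000 + 5×100 + 7×10 + 7 = 1577 (decimal)
Convert 8 thousands, 7 hundreds, 2 tens, 8 ones (place-value notation) → 8×1000 + 7×100 + 2×10 + 8 = 8728 (decimal)
Compute 1577 + 8728 = 10305
Convert 10305 (decimal) → 10305 = 2×4096 + 4×512 + 1×64 + 1 → 0o24101 (octal)
0o24101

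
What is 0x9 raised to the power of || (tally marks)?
Convert 0x9 (hexadecimal) → 9 (decimal)
Convert || (tally marks) → 2 (decimal)
Compute 9 ^ 2 = 81
81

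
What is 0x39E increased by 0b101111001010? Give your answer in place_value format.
Convert 0x39E (hexadecimal) → 3×256 + 9×16 + 14 = 926 (decimal)
Convert 0b101111001010 (binary) → 2048 + 512 + 256 + 128 + 64 + 8 + 2 = 3018 (decimal)
Compute 926 + 3018 = 3944
Convert 3944 (decimal) → 3944 = 3×1000 + 9×100 + 4×10 + 4 → 3 thousands, 9 hundreds, 4 tens, 4 ones (place-value notation)
3 thousands, 9 hundreds, 4 tens, 4 ones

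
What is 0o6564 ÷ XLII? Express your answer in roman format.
Convert 0o6564 (octal) → 6×512 + 5×64 + 6×8 + 4 = 3444 (decimal)
Convert XLII (Roman numeral) → 40 + 1 + 1 = 42 (decimal)
Compute 3444 ÷ 42 = 82
Convert 82 (decimal) → 82 = 50 + 10 + 10 + 10 + 1 + 1 → LXXXII (Roman numeral)
LXXXII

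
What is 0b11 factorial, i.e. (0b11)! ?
Convert 0b11 (binary) → 2 + 1 = 3 (decimal)
Compute 3! = 6
6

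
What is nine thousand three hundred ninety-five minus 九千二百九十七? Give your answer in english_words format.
Convert nine thousand three hundred ninety-five (English words) → 9×1000 + 3×100 + 95 = 9395 (decimal)
Convert 九千二百九十七 (Chinese numeral) → 9×1000 + 2×100 + 9×10 + 7 = 9297 (decimal)
Compute 9395 - 9297 = 98
Convert 98 (decimal) → ninety-eight (English words)
ninety-eight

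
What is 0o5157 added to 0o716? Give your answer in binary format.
Convert 0o5157 (octal) → 5×512 + 1×64 + 5×8 + 7 = 2671 (decimal)
Convert 0o716 (octal) → 7×64 + 1×8 + 6 = 462 (decimal)
Compute 2671 + 462 = 3133
Convert 3133 (decimal) → 3133 = 2048 + 1024 + 32 + 16 + 8 + 4 + 1 → 0b110000111101 (binary)
0b110000111101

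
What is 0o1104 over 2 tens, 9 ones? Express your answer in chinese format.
Convert 0o1104 (octal) → 1×512 + 1×64 + 4 = 580 (decimal)
Convert 2 tens, 9 ones (place-value notation) → 2×10 + 9 = 29 (decimal)
Compute 580 ÷ 29 = 20
Convert 20 (decimal) → 20 = 2×10 → 二十 (Chinese numeral)
二十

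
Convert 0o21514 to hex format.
Convert 0o21514 (octal) → 2×4096 + 1×512 + 5×64 + 1×8 + 4 = 9036 (decimal)
Convert 9036 (decimal) → 9036 = 2×4096 + 3×256 + 4×16 + 12 → 0x234C (hexadecimal)
0x234C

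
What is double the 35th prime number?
The 35th prime number = 149
Compute 149 × 2 = 298
298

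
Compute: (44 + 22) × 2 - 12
Parentheses first: 44 + 22 = 66
Multiply: 66 × 2 = 132
Subtract: 132 - 12 = 120
120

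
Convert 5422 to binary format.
Convert 5422 (decimal) → 5422 = 4096 + 1024 + 256 + 32 + 8 + 4 + 2 → 0b1010100101110 (binary)
0b1010100101110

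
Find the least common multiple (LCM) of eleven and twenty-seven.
Convert eleven (English words) → 11 (decimal)
Convert twenty-seven (English words) → 27 (decimal)
Compute lcm(11, 27) = 297
297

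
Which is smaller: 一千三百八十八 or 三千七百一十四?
Convert 一千三百八十八 (Chinese numeral) → 1×1000 + 3×100 + 8×10 + 8 = 1388 (decimal)
Convert 三千七百一十四 (Chinese numeral) → 3×1000 + 7×100 + 1×10 + 4 = 3714 (decimal)
Compare 1388 vs 3714: smaller = 1388
1388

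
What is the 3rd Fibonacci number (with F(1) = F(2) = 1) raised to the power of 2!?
Convert the 3rd Fibonacci number (with F(1) = F(2) = 1) (Fibonacci index) → 1, 1, 2 → 2 (decimal)
Convert 2! (factorial) → 2 (decimal)
Compute 2 ^ 2 = 4
4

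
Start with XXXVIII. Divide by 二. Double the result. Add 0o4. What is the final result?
Convert XXXVIII (Roman numeral) → 10 + 10 + 10 + 5 + 1 + 1 + 1 = 38 (decimal)
Start: 38
Convert 二 (Chinese numeral) → 2 (decimal)
38 ÷ 2 = 19
19 × 2 = 38
Convert 0o4 (octal) → 4 (decimal)
38 + 4 = 42
42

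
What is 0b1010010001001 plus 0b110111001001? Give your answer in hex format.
Convert 0b1010010001001 (binary) → 4096 + 1024 + 128 + 8 + 1 = 5257 (decimal)
Convert 0b110111001001 (binary) → 2048 + 1024 + 256 + 128 + 64 + 8 + 1 = 3529 (decimal)
Compute 5257 + 3529 = 8786
Convert 8786 (decimal) → 8786 = 2×4096 + 2×256 + 5×16 + 2 → 0x2252 (hexadecimal)
0x2252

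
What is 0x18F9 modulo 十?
Convert 0x18F9 (hexadecimal) → 1×4096 + 8×256 + 15×16 + 9 = 6393 (decimal)
Convert 十 (Chinese numeral) → 1×10 = 10 (decimal)
Compute 6393 mod 10 = 3
3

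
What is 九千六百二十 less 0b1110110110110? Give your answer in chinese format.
Convert 九千六百二十 (Chinese numeral) → 9×1000 + 6×100 + 2×10 = 9620 (decimal)
Convert 0b1110110110110 (binary) → 4096 + 2048 + 1024 + 256 + 128 + 32 + 16 + 4 + 2 = 7606 (decimal)
Compute 9620 - 7606 = 2014
Convert 2014 (decimal) → 2014 = 2×1000 + 1×10 + 4 → 二千零一十四 (Chinese numeral)
二千零一十四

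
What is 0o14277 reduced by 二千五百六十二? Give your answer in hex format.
Convert 0o14277 (octal) → 1×4096 + 4×512 + 2×64 + 7×8 + 7 = 6335 (decimal)
Convert 二千五百六十二 (Chinese numeral) → 2×1000 + 5×100 + 6×10 + 2 = 2562 (decimal)
Compute 6335 - 2562 = 3773
Convert 3773 (decimal) → 3773 = 14×256 + 11×16 + 13 → 0xEBD (hexadecimal)
0xEBD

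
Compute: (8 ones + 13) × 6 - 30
Convert 8 ones (place-value notation) → 8 (decimal)
Expression in decimal: (8 + 13) × 6 - 30
Parentheses first: 8 + 13 = 21
Multiply: 21 × 6 = 126
Subtract: 126 - 30 = 96
96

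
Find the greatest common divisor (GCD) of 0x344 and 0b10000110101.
Convert 0x344 (hexadecimal) → 3×256 + 4×16 + 4 = 836 (decimal)
Convert 0b10000110101 (binary) → 1024 + 32 + 16 + 4 + 1 = 1077 (decimal)
Compute gcd(836, 1077) = 1
1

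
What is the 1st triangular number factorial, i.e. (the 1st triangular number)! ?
Convert the 1st triangular number (triangular index) → 1×2/2 = 1 (decimal)
Compute 1! = 1
1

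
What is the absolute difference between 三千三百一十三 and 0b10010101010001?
Convert 三千三百一十三 (Chinese numeral) → 3×1000 + 3×100 + 1×10 + 3 = 3313 (decimal)
Convert 0b10010101010001 (binary) → 8192 + 1024 + 256 + 64 + 16 + 1 = 9553 (decimal)
Compute |3313 - 9553| = 6240
6240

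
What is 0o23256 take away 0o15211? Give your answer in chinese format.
Convert 0o23256 (octal) → 2×4096 + 3×512 + 2×64 + 5×8 + 6 = 9902 (decimal)
Convert 0o15211 (octal) → 1×4096 + 5×512 + 2×64 + 1×8 + 1 = 6793 (decimal)
Compute 9902 - 6793 = 3109
Convert 3109 (decimal) → 3109 = 3×1000 + 1×100 + 9 → 三千一百零九 (Chinese numeral)
三千一百零九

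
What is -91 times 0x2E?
Convert 0x2E (hexadecimal) → 2×16 + 14 = 46 (decimal)
Compute -91 × 46 = -4186
-4186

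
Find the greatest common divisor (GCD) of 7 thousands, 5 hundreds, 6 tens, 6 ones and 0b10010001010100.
Convert 7 thousands, 5 hundreds, 6 tens, 6 ones (place-value notation) → 7×1000 + 5×100 + 6×10 + 6 = 7566 (decimal)
Convert 0b10010001010100 (binary) → 8192 + 1024 + 64 + 16 + 4 = 9300 (decimal)
Compute gcd(7566, 9300) = 6
6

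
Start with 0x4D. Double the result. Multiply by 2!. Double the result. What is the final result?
Convert 0x4D (hexadecimal) → 4×16 + 13 = 77 (decimal)
Start: 77
77 × 2 = 154
Convert 2! (factorial) → 2 (decimal)
154 × 2 = 308
308 × 2 = 616
616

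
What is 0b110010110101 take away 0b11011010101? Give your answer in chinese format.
Convert 0b110010110101 (binary) → 2048 + 1024 + 128 + 32 + 16 + 4 + 1 = 3253 (decimal)
Convert 0b11011010101 (binary) → 1024 + 512 + 128 + 64 + 16 + 4 + 1 = 1749 (decimal)
Compute 3253 - 1749 = 1504
Convert 1504 (decimal) → 1504 = 1×1000 + 5×100 + 4 → 一千五百零四 (Chinese numeral)
一千五百零四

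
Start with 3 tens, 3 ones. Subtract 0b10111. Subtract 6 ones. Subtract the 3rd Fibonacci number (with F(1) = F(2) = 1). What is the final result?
Convert 3 tens, 3 ones (place-value notation) → 3×10 + 3 = 33 (decimal)
Start: 33
Convert 0b10111 (binary) → 16 + 4 + 2 + 1 = 23 (decimal)
33 - 23 = 10
Convert 6 ones (place-value notation) → 6 (decimal)
10 - 6 = 4
Convert the 3rd Fibonacci number (with F(1) = F(2) = 1) (Fibonacci index) → 1, 1, 2 → 2 (decimal)
4 - 2 = 2
2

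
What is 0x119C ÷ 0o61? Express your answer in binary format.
Convert 0x119C (hexadecimal) → 1×4096 + 1×256 + 9×16 + 12 = 4508 (decimal)
Convert 0o61 (octal) → 6×8 + 1 = 49 (decimal)
Compute 4508 ÷ 49 = 92
Convert 92 (decimal) → 92 = 64 + 16 + 8 + 4 → 0b1011100 (binary)
0b1011100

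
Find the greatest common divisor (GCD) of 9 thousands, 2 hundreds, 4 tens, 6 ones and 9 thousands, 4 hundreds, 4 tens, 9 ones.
Convert 9 thousands, 2 hundreds, 4 tens, 6 ones (place-value notation) → 9×1000 + 2×100 + 4×10 + 6 = 9246 (decimal)
Convert 9 thousands, 4 hundreds, 4 tens, 9 ones (place-value notation) → 9×1000 + 4×100 + 4×10 + 9 = 9449 (decimal)
Compute gcd(9246, 9449) = 1
1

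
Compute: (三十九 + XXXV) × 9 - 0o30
Convert 三十九 (Chinese numeral) → 3×10 + 9 = 39 (decimal)
Convert XXXV (Roman numeral) → 10 + 10 + 10 + 5 = 35 (decimal)
Convert 0o30 (octal) → 3×8 = 24 (decimal)
Expression in decimal: (39 + 35) × 9 - 24
Parentheses first: 39 + 35 = 74
Multiply: 74 × 9 = 666
Subtract: 666 - 24 = 642
642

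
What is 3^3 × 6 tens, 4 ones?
Convert 3^3 (power) → 27 (decimal)
Convert 6 tens, 4 ones (place-value notation) → 6×10 + 4 = 64 (decimal)
Compute 27 × 64 = 1728
1728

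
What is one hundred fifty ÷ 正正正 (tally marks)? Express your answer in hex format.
Convert one hundred fifty (English words) → 1×100 + 50 = 150 (decimal)
Convert 正正正 (tally marks) → 5 + 5 + 5 = 15 (decimal)
Compute 150 ÷ 15 = 10
Convert 10 (decimal) → 0xA (hexadecimal)
0xA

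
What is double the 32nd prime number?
The 32nd prime number = 131
Compute 131 × 2 = 262
262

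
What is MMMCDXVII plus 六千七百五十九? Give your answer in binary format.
Convert MMMCDXVII (Roman numeral) → 1000 + 1000 + 1000 + 400 + 10 + 5 + 1 + 1 = 3417 (decimal)
Convert 六千七百五十九 (Chinese numeral) → 6×1000 + 7×100 + 5×10 + 9 = 6759 (decimal)
Compute 3417 + 6759 = 10176
Convert 10176 (decimal) → 10176 = 8192 + 1024 + 512 + 256 + 128 + 64 → 0b10011111000000 (binary)
0b10011111000000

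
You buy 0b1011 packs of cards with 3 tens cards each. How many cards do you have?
Convert 3 tens (place-value notation) → 3×10 = 30 (decimal)
Convert 0b1011 (binary) → 8 + 2 + 1 = 11 (decimal)
Compute 30 × 11 = 330
330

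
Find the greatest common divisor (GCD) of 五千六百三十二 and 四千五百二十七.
Convert 五千六百三十二 (Chinese numeral) → 5×1000 + 6×100 + 3×10 + 2 = 5632 (decimal)
Convert 四千五百二十七 (Chinese numeral) → 4×1000 + 5×100 + 2×10 + 7 = 4527 (decimal)
Compute gcd(5632, 4527) = 1
1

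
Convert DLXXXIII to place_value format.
Convert DLXXXIII (Roman numeral) → 500 + 50 + 10 + 10 + 10 + 1 + 1 + 1 = 583 (decimal)
Convert 583 (decimal) → 583 = 5×100 + 8×10 + 3 → 5 hundreds, 8 tens, 3 ones (place-value notation)
5 hundreds, 8 tens, 3 ones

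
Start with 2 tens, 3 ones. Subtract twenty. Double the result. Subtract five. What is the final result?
Convert 2 tens, 3 ones (place-value notation) → 2×10 + 3 = 23 (decimal)
Start: 23
Convert twenty (English words) → 20 (decimal)
23 - 20 = 3
3 × 2 = 6
Convert five (English words) → 5 (decimal)
6 - 5 = 1
1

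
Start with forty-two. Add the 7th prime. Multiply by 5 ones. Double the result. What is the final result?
Convert forty-two (English words) → 42 (decimal)
Start: 42
Convert the 7th prime (prime index) → 17 (decimal)
42 + 17 = 59
Convert 5 ones (place-value notation) → 5 (decimal)
59 × 5 = 295
295 × 2 = 590
590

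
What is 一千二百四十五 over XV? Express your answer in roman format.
Convert 一千二百四十五 (Chinese numeral) → 1×1000 + 2×100 + 4×10 + 5 = 1245 (decimal)
Convert XV (Roman numeral) → 10 + 5 = 15 (decimal)
Compute 1245 ÷ 15 = 83
Convert 83 (decimal) → 83 = 50 + 10 + 10 + 10 + 1 + 1 + 1 → LXXXIII (Roman numeral)
LXXXIII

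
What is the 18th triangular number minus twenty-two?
The 18th triangular number = 18×19/2 = 171
Convert twenty-two (English words) → 22 (decimal)
Compute 171 - 22 = 149
149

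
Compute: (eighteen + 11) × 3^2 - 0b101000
Convert eighteen (English words) → 18 (decimal)
Convert 3^2 (power) → 9 (decimal)
Convert 0b101000 (binary) → 32 + 8 = 40 (decimal)
Expression in decimal: (18 + 11) × 9 - 40
Parentheses first: 18 + 11 = 29
Multiply: 29 × 9 = 261
Subtract: 261 - 40 = 221
221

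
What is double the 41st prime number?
The 41st prime number = 179
Compute 179 × 2 = 358
358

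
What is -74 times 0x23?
Convert 0x23 (hexadecimal) → 2×16 + 3 = 35 (decimal)
Compute -74 × 35 = -2590
-2590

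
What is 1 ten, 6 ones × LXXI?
Convert 1 ten, 6 ones (place-value notation) → 1×10 + 6 = 16 (decimal)
Convert LXXI (Roman numeral) → 50 + 10 + 10 + 1 = 71 (decimal)
Compute 16 × 71 = 1136
1136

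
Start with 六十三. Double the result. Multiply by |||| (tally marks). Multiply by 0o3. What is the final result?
Convert 六十三 (Chinese numeral) → 6×10 + 3 = 63 (decimal)
Start: 63
63 × 2 = 126
Convert |||| (tally marks) → 4 (decimal)
126 × 4 = 504
Convert 0o3 (octal) → 3 (decimal)
504 × 3 = 1512
1512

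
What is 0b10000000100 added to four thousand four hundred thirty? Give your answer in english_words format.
Convert 0b10000000100 (binary) → 1024 + 4 = 1028 (decimal)
Convert four thousand four hundred thirty (English words) → 4×1000 + 4×100 + 30 = 4430 (decimal)
Compute 1028 + 4430 = 5458
Convert 5458 (decimal) → 5458 = 5×1000 + 4×100 + 58 → five thousand four hundred fifty-eight (English words)
five thousand four hundred fifty-eight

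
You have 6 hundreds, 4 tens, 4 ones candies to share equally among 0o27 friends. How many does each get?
Convert 6 hundreds, 4 tens, 4 ones (place-value notation) → 6×100 + 4×10 + 4 = 644 (decimal)
Convert 0o27 (octal) → 2×8 + 7 = 23 (decimal)
Compute 644 ÷ 23 = 28
28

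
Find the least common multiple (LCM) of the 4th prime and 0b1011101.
Convert the 4th prime (prime index) → 7 (decimal)
Convert 0b1011101 (binary) → 64 + 16 + 8 + 4 + 1 = 93 (decimal)
Compute lcm(7, 93) = 651
651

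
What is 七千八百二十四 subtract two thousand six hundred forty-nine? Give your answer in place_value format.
Convert 七千八百二十四 (Chinese numeral) → 7×1000 + 8×100 + 2×10 + 4 = 7824 (decimal)
Convert two thousand six hundred forty-nine (English words) → 2×1000 + 6×100 + 49 = 2649 (decimal)
Compute 7824 - 2649 = 5175
Convert 5175 (decimal) → 5175 = 5×1000 + 1×100 + 7×10 + 5 → 5 thousands, 1 hundred, 7 tens, 5 ones (place-value notation)
5 thousands, 1 hundred, 7 tens, 5 ones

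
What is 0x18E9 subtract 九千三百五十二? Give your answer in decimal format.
Convert 0x18E9 (hexadecimal) → 1×4096 + 8×256 + 14×16 + 9 = 6377 (decimal)
Convert 九千三百五十二 (Chinese numeral) → 9×1000 + 3×100 + 5×10 + 2 = 9352 (decimal)
Compute 6377 - 9352 = -2975
-2975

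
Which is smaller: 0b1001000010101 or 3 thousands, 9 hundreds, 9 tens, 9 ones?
Convert 0b1001000010101 (binary) → 4096 + 512 + 16 + 4 + 1 = 4629 (decimal)
Convert 3 thousands, 9 hundreds, 9 tens, 9 ones (place-value notation) → 3×1000 + 9×100 + 9×10 + 9 = 3999 (decimal)
Compare 4629 vs 3999: smaller = 3999
3999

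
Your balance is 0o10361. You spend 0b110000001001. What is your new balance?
Convert 0o10361 (octal) → 1×4096 + 3×64 + 6×8 + 1 = 4337 (decimal)
Convert 0b110000001001 (binary) → 2048 + 1024 + 8 + 1 = 3081 (decimal)
Compute 4337 - 3081 = 1256
1256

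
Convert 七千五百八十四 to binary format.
Convert 七千五百八十四 (Chinese numeral) → 7×1000 + 5×100 + 8×10 + 4 = 7584 (decimal)
Convert 7584 (decimal) → 7584 = 4096 + 2048 + 1024 + 256 + 128 + 32 → 0b1110110100000 (binary)
0b1110110100000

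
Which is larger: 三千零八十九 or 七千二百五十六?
Convert 三千零八十九 (Chinese numeral) → 3×1000 + 8×10 + 9 = 3089 (decimal)
Convert 七千二百五十六 (Chinese numeral) → 7×1000 + 2×100 + 5×10 + 6 = 7256 (decimal)
Compare 3089 vs 7256: larger = 7256
7256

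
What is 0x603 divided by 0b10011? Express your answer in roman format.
Convert 0x603 (hexadecimal) → 6×256 + 3 = 1539 (decimal)
Convert 0b10011 (binary) → 16 + 2 + 1 = 19 (decimal)
Compute 1539 ÷ 19 = 81
Convert 81 (decimal) → 81 = 50 + 10 + 10 + 10 + 1 → LXXXI (Roman numeral)
LXXXI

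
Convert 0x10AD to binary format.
Convert 0x10AD (hexadecimal) → 1×4096 + 10×16 + 13 = 4269 (decimal)
Convert 4269 (decimal) → 4269 = 4096 + 128 + 32 + 8 + 4 + 1 → 0b1000010101101 (binary)
0b1000010101101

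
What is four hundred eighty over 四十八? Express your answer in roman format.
Convert four hundred eighty (English words) → 4×100 + 80 = 480 (decimal)
Convert 四十八 (Chinese numeral) → 4×10 + 8 = 48 (decimal)
Compute 480 ÷ 48 = 10
Convert 10 (decimal) → X (Roman numeral)
X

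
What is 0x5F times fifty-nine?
Convert 0x5F (hexadecimal) → 5×16 + 15 = 95 (decimal)
Convert fifty-nine (English words) → 59 (decimal)
Compute 95 × 59 = 5605
5605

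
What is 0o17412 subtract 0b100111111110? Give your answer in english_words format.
Convert 0o17412 (octal) → 1×4096 + 7×512 + 4×64 + 1×8 + 2 = 7946 (decimal)
Convert 0b100111111110 (binary) → 2048 + 256 + 128 + 64 + 32 + 16 + 8 + 4 + 2 = 2558 (decimal)
Compute 7946 - 2558 = 5388
Convert 5388 (decimal) → 5388 = 5×1000 + 3×100 + 88 → five thousand three hundred eighty-eight (English words)
five thousand three hundred eighty-eight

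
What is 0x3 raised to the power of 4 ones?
Convert 0x3 (hexadecimal) → 3 (decimal)
Convert 4 ones (place-value notation) → 4 (decimal)
Compute 3 ^ 4 = 81
81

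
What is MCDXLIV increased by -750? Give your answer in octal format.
Convert MCDXLIV (Roman numeral) → 1000 + 400 + 40 + 4 = 1444 (decimal)
Compute 1444 + -750 = 694
Convert 694 (decimal) → 694 = 1×512 + 2×64 + 6×8 + 6 → 0o1266 (octal)
0o1266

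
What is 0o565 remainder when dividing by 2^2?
Convert 0o565 (octal) → 5×64 + 6×8 + 5 = 373 (decimal)
Convert 2^2 (power) → 4 (decimal)
Compute 373 mod 4 = 1
1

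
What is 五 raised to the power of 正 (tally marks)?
Convert 五 (Chinese numeral) → 5 (decimal)
Convert 正 (tally marks) → 5 (decimal)
Compute 5 ^ 5 = 3125
3125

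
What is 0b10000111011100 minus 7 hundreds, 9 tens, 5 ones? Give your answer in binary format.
Convert 0b10000111011100 (binary) → 8192 + 256 + 128 + 64 + 16 + 8 + 4 = 8668 (decimal)
Convert 7 hundreds, 9 tens, 5 ones (place-value notation) → 7×100 + 9×10 + 5 = 795 (decimal)
Compute 8668 - 795 = 7873
Convert 7873 (decimal) → 7873 = 4096 + 2048 + 1024 + 512 + 128 + 64 + 1 → 0b1111011000001 (binary)
0b1111011000001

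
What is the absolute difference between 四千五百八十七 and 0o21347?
Convert 四千五百八十七 (Chinese numeral) → 4×1000 + 5×100 + 8×10 + 7 = 4587 (decimal)
Convert 0o21347 (octal) → 2×4096 + 1×512 + 3×64 + 4×8 + 7 = 8935 (decimal)
Compute |4587 - 8935| = 4348
4348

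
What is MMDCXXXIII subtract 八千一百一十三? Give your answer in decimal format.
Convert MMDCXXXIII (Roman numeral) → 1000 + 1000 + 500 + 100 + 10 + 10 + 10 + 1 + 1 + 1 = 2633 (decimal)
Convert 八千一百一十三 (Chinese numeral) → 8×1000 + 1×100 + 1×10 + 3 = 8113 (decimal)
Compute 2633 - 8113 = -5480
-5480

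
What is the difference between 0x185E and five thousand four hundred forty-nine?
Convert 0x185E (hexadecimal) → 1×4096 + 8×256 + 5×16 + 14 = 6238 (decimal)
Convert five thousand four hundred forty-nine (English words) → 5×1000 + 4×100 + 49 = 5449 (decimal)
Difference: |6238 - 5449| = 789
789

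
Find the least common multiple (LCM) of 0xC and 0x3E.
Convert 0xC (hexadecimal) → 12 (decimal)
Convert 0x3E (hexadecimal) → 3×16 + 14 = 62 (decimal)
Compute lcm(12, 62) = 372
372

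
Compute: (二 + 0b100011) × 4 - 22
Convert 二 (Chinese numeral) → 2 (decimal)
Convert 0b100011 (binary) → 32 + 2 + 1 = 35 (decimal)
Expression in decimal: (2 + 35) × 4 - 22
Parentheses first: 2 + 35 = 37
Multiply: 37 × 4 = 148
Subtract: 148 - 22 = 126
126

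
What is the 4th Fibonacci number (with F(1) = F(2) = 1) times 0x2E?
Convert the 4th Fibonacci number (with F(1) = F(2) = 1) (Fibonacci index) → 1, 1, 2, 3 → 3 (decimal)
Convert 0x2E (hexadecimal) → 2×16 + 14 = 46 (decimal)
Compute 3 × 46 = 138
138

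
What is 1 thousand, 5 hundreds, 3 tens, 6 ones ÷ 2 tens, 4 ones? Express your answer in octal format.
Convert 1 thousand, 5 hundreds, 3 tens, 6 ones (place-value notation) → 1×1000 + 5×100 + 3×10 + 6 = 1536 (decimal)
Convert 2 tens, 4 ones (place-value notation) → 2×10 + 4 = 24 (decimal)
Compute 1536 ÷ 24 = 64
Convert 64 (decimal) → 64 = 1×64 → 0o100 (octal)
0o100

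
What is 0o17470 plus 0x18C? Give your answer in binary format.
Convert 0o17470 (octal) → 1×4096 + 7×512 + 4×64 + 7×8 = 7992 (decimal)
Convert 0x18C (hexadecimal) → 1×256 + 8×16 + 12 = 396 (decimal)
Compute 7992 + 396 = 8388
Convert 8388 (decimal) → 8388 = 8192 + 128 + 64 + 4 → 0b10000011000100 (binary)
0b10000011000100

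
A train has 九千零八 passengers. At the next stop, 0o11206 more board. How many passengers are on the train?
Convert 九千零八 (Chinese numeral) → 9×1000 + 8 = 9008 (decimal)
Convert 0o11206 (octal) → 1×4096 + 1×512 + 2×64 + 6 = 4742 (decimal)
Compute 9008 + 4742 = 13750
13750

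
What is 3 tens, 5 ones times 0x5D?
Convert 3 tens, 5 ones (place-value notation) → 3×10 + 5 = 35 (decimal)
Convert 0x5D (hexadecimal) → 5×16 + 13 = 93 (decimal)
Compute 35 × 93 = 3255
3255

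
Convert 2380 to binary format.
Convert 2380 (decimal) → 2380 = 2048 + 256 + 64 + 8 + 4 → 0b100101001100 (binary)
0b100101001100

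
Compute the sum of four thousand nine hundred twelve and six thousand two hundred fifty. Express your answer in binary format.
Convert four thousand nine hundred twelve (English words) → 4×1000 + 9×100 + 12 = 4912 (decimal)
Convert six thousand two hundred fifty (English words) → 6×1000 + 2×100 + 50 = 6250 (decimal)
Compute 4912 + 6250 = 11162
Convert 11162 (decimal) → 11162 = 8192 + 2048 + 512 + 256 + 128 + 16 + 8 + 2 → 0b10101110011010 (binary)
0b10101110011010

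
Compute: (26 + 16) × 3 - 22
Parentheses first: 26 + 16 = 42
Multiply: 42 × 3 = 126
Subtract: 126 - 22 = 104
104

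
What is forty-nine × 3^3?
Convert forty-nine (English words) → 49 (decimal)
Convert 3^3 (power) → 27 (decimal)
Compute 49 × 27 = 1323
1323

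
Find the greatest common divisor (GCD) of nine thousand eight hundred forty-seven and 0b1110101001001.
Convert nine thousand eight hundred forty-seven (English words) → 9×1000 + 8×100 + 47 = 9847 (decimal)
Convert 0b1110101001001 (binary) → 4096 + 2048 + 1024 + 256 + 64 + 8 + 1 = 7497 (decimal)
Compute gcd(9847, 7497) = 1
1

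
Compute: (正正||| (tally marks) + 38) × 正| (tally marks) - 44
Convert 正正||| (tally marks) → 5 + 5 + 3 = 13 (decimal)
Convert 正| (tally marks) → 5 + 1 = 6 (decimal)
Expression in decimal: (13 + 38) × 6 - 44
Parentheses first: 13 + 38 = 51
Multiply: 51 × 6 = 306
Subtract: 306 - 44 = 262
262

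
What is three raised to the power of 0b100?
Convert three (English words) → 3 (decimal)
Convert 0b100 (binary) → 4 (decimal)
Compute 3 ^ 4 = 81
81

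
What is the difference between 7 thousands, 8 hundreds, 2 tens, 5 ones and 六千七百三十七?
Convert 7 thousands, 8 hundreds, 2 tens, 5 ones (place-value notation) → 7×1000 + 8×100 + 2×10 + 5 = 7825 (decimal)
Convert 六千七百三十七 (Chinese numeral) → 6×1000 + 7×100 + 3×10 + 7 = 6737 (decimal)
Difference: |7825 - 6737| = 1088
1088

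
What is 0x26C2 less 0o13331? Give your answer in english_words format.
Convert 0x26C2 (hexadecimal) → 2×4096 + 6×256 + 12×16 + 2 = 9922 (decimal)
Convert 0o13331 (octal) → 1×4096 + 3×512 + 3×64 + 3×8 + 1 = 5849 (decimal)
Compute 9922 - 5849 = 4073
Convert 4073 (decimal) → 4073 = 4×1000 + 73 → four thousand seventy-three (English words)
four thousand seventy-three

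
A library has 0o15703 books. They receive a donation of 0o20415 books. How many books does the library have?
Convert 0o15703 (octal) → 1×4096 + 5×512 + 7×64 + 3 = 7107 (decimal)
Convert 0o20415 (octal) → 2×4096 + 4×64 + 1×8 + 5 = 8461 (decimal)
Compute 7107 + 8461 = 15568
15568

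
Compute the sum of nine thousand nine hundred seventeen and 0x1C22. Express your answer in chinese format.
Convert nine thousand nine hundred seventeen (English words) → 9×1000 + 9×100 + 17 = 9917 (decimal)
Convert 0x1C22 (hexadecimal) → 1×4096 + 12×256 + 2×16 + 2 = 7202 (decimal)
Compute 9917 + 7202 = 17119
Convert 17119 (decimal) → 17119 = 1×10000 + 7×1000 + 1×100 + 1×10 + 9 → 一万七千一百一十九 (Chinese numeral)
一万七千一百一十九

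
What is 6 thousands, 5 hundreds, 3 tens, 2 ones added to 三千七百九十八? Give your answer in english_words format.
Convert 6 thousands, 5 hundreds, 3 tens, 2 ones (place-value notation) → 6×1000 + 5×100 + 3×10 + 2 = 6532 (decimal)
Convert 三千七百九十八 (Chinese numeral) → 3×1000 + 7×100 + 9×10 + 8 = 3798 (decimal)
Compute 6532 + 3798 = 10330
Convert 10330 (decimal) → 10330 = 10×1000 + 3×100 + 30 → ten thousand three hundred thirty (English words)
ten thousand three hundred thirty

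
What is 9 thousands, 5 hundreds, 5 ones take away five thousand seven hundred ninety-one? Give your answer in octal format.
Convert 9 thousands, 5 hundreds, 5 ones (place-value notation) → 9×1000 + 5×100 + 5 = 9505 (decimal)
Convert five thousand seven hundred ninety-one (English words) → 5×1000 + 7×100 + 91 = 5791 (decimal)
Compute 9505 - 5791 = 3714
Convert 3714 (decimal) → 3714 = 7×512 + 2×64 + 2 → 0o7202 (octal)
0o7202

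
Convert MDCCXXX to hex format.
Convert MDCCXXX (Roman numeral) → 1000 + 500 + 100 + 100 + 10 + 10 + 10 = 1730 (decimal)
Convert 1730 (decimal) → 1730 = 6×256 + 12×16 + 2 → 0x6C2 (hexadecimal)
0x6C2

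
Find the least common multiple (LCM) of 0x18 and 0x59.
Convert 0x18 (hexadecimal) → 1×16 + 8 = 24 (decimal)
Convert 0x59 (hexadecimal) → 5×16 + 9 = 89 (decimal)
Compute lcm(24, 89) = 2136
2136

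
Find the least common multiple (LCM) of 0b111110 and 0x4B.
Convert 0b111110 (binary) → 32 + 16 + 8 + 4 + 2 = 62 (decimal)
Convert 0x4B (hexadecimal) → 4×16 + 11 = 75 (decimal)
Compute lcm(62, 75) = 4650
4650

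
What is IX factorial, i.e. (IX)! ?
Convert IX (Roman numeral) → 9 (decimal)
Compute 9! = 362880
362880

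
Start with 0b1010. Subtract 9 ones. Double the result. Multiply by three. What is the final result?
Convert 0b1010 (binary) → 8 + 2 = 10 (decimal)
Start: 10
Convert 9 ones (place-value notation) → 9 (decimal)
10 - 9 = 1
1 × 2 = 2
Convert three (English words) → 3 (decimal)
2 × 3 = 6
6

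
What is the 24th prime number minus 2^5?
The 24th prime number = 89
Convert 2^5 (power) → 32 (decimal)
Compute 89 - 32 = 57
57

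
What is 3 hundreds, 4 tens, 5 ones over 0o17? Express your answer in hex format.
Convert 3 hundreds, 4 tens, 5 ones (place-value notation) → 3×100 + 4×10 + 5 = 345 (decimal)
Convert 0o17 (octal) → 1×8 + 7 = 15 (decimal)
Compute 345 ÷ 15 = 23
Convert 23 (decimal) → 23 = 1×16 + 7 → 0x17 (hexadecimal)
0x17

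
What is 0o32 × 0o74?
Convert 0o32 (octal) → 3×8 + 2 = 26 (decimal)
Convert 0o74 (octal) → 7×8 + 4 = 60 (decimal)
Compute 26 × 60 = 1560
1560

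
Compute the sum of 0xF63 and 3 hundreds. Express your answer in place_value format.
Convert 0xF63 (hexadecimal) → 15×256 + 6×16 + 3 = 3939 (decimal)
Convert 3 hundreds (place-value notation) → 3×100 = 300 (decimal)
Compute 3939 + 300 = 4239
Convert 4239 (decimal) → 4239 = 4×1000 + 2×100 + 3×10 + 9 → 4 thousands, 2 hundreds, 3 tens, 9 ones (place-value notation)
4 thousands, 2 hundreds, 3 tens, 9 ones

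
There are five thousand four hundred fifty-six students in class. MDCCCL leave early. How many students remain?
Convert five thousand four hundred fifty-six (English words) → 5×1000 + 4×100 + 56 = 5456 (decimal)
Convert MDCCCL (Roman numeral) → 1000 + 500 + 100 + 100 + 100 + 50 = 1850 (decimal)
Compute 5456 - 1850 = 3606
3606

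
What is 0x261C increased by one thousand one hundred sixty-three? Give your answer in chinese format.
Convert 0x261C (hexadecimal) → 2×4096 + 6×256 + 1×16 + 12 = 9756 (decimal)
Convert one thousand one hundred sixty-three (English words) → 1×1000 + 1×100 + 63 = 1163 (decimal)
Compute 9756 + 1163 = 10919
Convert 10919 (decimal) → 10919 = 1×10000 + 9×100 + 1×10 + 9 → 一万零九百一十九 (Chinese numeral)
一万零九百一十九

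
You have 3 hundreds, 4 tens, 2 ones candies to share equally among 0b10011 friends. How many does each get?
Convert 3 hundreds, 4 tens, 2 ones (place-value notation) → 3×100 + 4×10 + 2 = 342 (decimal)
Convert 0b10011 (binary) → 16 + 2 + 1 = 19 (decimal)
Compute 342 ÷ 19 = 18
18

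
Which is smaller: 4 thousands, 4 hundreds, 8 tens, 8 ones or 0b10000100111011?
Convert 4 thousands, 4 hundreds, 8 tens, 8 ones (place-value notation) → 4×1000 + 4×100 + 8×10 + 8 = 4488 (decimal)
Convert 0b10000100111011 (binary) → 8192 + 256 + 32 + 16 + 8 + 2 + 1 = 8507 (decimal)
Compare 4488 vs 8507: smaller = 4488
4488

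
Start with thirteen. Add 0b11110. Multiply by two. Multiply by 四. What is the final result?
Convert thirteen (English words) → 13 (decimal)
Start: 13
Convert 0b11110 (binary) → 16 + 8 + 4 + 2 = 30 (decimal)
13 + 30 = 43
Convert two (English words) → 2 (decimal)
43 × 2 = 86
Convert 四 (Chinese numeral) → 4 (decimal)
86 × 4 = 344
344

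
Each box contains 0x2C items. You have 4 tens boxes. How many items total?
Convert 0x2C (hexadecimal) → 2×16 + 12 = 44 (decimal)
Convert 4 tens (place-value notation) → 4×10 = 40 (decimal)
Compute 44 × 40 = 1760
1760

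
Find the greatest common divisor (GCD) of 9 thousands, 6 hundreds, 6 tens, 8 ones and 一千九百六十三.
Convert 9 thousands, 6 hundreds, 6 tens, 8 ones (place-value notation) → 9×1000 + 6×100 + 6×10 + 8 = 9668 (decimal)
Convert 一千九百六十三 (Chinese numeral) → 1×1000 + 9×100 + 6×10 + 3 = 1963 (decimal)
Compute gcd(9668, 1963) = 1
1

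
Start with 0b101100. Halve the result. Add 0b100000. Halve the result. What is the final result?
Convert 0b101100 (binary) → 32 + 8 + 4 = 44 (decimal)
Start: 44
44 ÷ 2 = 22
Convert 0b100000 (binary) → 32 (decimal)
22 + 32 = 54
54 ÷ 2 = 27
27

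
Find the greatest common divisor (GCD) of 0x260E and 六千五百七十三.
Convert 0x260E (hexadecimal) → 2×4096 + 6×256 + 14 = 9742 (decimal)
Convert 六千五百七十三 (Chinese numeral) → 6×1000 + 5×100 + 7×10 + 3 = 6573 (decimal)
Compute gcd(9742, 6573) = 1
1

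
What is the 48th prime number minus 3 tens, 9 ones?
The 48th prime number = 223
Convert 3 tens, 9 ones (place-value notation) → 3×10 + 9 = 39 (decimal)
Compute 223 - 39 = 184
184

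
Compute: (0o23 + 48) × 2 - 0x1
Convert 0o23 (octal) → 2×8 + 3 = 19 (decimal)
Convert 0x1 (hexadecimal) → 1 (decimal)
Expression in decimal: (19 + 48) × 2 - 1
Parentheses first: 19 + 48 = 67
Multiply: 67 × 2 = 134
Subtract: 134 - 1 = 133
133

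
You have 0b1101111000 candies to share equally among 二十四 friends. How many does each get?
Convert 0b1101111000 (binary) → 512 + 256 + 64 + 32 + 16 + 8 = 888 (decimal)
Convert 二十四 (Chinese numeral) → 2×10 + 4 = 24 (decimal)
Compute 888 ÷ 24 = 37
37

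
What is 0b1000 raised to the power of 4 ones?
Convert 0b1000 (binary) → 8 (decimal)
Convert 4 ones (place-value notation) → 4 (decimal)
Compute 8 ^ 4 = 4096
4096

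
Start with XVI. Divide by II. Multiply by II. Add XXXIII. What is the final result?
Convert XVI (Roman numeral) → 10 + 5 + 1 = 16 (decimal)
Start: 16
Convert II (Roman numeral) → 1 + 1 = 2 (decimal)
16 ÷ 2 = 8
Convert II (Roman numeral) → 1 + 1 = 2 (decimal)
8 × 2 = 16
Convert XXXIII (Roman numeral) → 10 + 10 + 10 + 1 + 1 + 1 = 33 (decimal)
16 + 33 = 49
49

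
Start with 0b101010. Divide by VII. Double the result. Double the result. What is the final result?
Convert 0b101010 (binary) → 32 + 8 + 2 = 42 (decimal)
Start: 42
Convert VII (Roman numeral) → 5 + 1 + 1 = 7 (decimal)
42 ÷ 7 = 6
6 × 2 = 12
12 × 2 = 24
24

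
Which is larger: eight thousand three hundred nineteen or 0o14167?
Convert eight thousand three hundred nineteen (English words) → 8×1000 + 3×100 + 19 = 8319 (decimal)
Convert 0o14167 (octal) → 1×4096 + 4×512 + 1×64 + 6×8 + 7 = 6263 (decimal)
Compare 8319 vs 6263: larger = 8319
8319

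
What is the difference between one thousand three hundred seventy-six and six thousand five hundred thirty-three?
Convert one thousand three hundred seventy-six (English words) → 1×1000 + 3×100 + 76 = 1376 (decimal)
Convert six thousand five hundred thirty-three (English words) → 6×1000 + 5×100 + 33 = 6533 (decimal)
Difference: |1376 - 6533| = 5157
5157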